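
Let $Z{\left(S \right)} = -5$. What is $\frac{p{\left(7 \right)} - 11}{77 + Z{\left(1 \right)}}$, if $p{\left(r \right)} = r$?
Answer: $- \frac{1}{18} \approx -0.055556$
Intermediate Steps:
$\frac{p{\left(7 \right)} - 11}{77 + Z{\left(1 \right)}} = \frac{7 - 11}{77 - 5} = \frac{1}{72} \left(-4\right) = - \frac{1}{18}$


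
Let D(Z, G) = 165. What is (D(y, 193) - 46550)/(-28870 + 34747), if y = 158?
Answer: -46385/5877 ≈ -7.8926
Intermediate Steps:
(D(y, 193) - 46550)/(-28870 + 34747) = (165 - 46550)/(-28870 + 34747) = -46385/5877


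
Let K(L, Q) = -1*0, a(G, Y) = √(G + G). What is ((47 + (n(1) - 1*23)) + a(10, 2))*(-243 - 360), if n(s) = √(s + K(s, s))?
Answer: -15075 - 1206*√5 ≈ -17772.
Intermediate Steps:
a(G, Y) = √2*√G (a(G, Y) = √(2*G) = √2*√G)
K(L, Q) = 0
n(s) = √s (n(s) = √(s + 0) = √s)
((47 + (n(1) - 1*23)) + a(10, 2))*(-243 - 360) = ((47 + (√1 - 1*23)) + √2*√10)*(-243 - 360) = ((47 + (1 - 23)) + 2*√5)*(-603) = ((47 - 22) + 2*√5)*(-603) = (25 + 2*√5)*(-603) = -15075 - 1206*√5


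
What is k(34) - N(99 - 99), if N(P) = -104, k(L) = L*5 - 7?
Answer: 267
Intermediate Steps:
k(L) = -7 + 5*L (k(L) = 5*L - 7 = -7 + 5*L)
k(34) - N(99 - 99) = (-7 + 5*34) - 1*(-104) = (-7 + 170) + 104 = 163 + 104 = 267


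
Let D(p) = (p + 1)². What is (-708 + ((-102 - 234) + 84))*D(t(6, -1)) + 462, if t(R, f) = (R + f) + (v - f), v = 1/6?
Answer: -146534/3 ≈ -48845.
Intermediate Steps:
v = ⅙ ≈ 0.16667
t(R, f) = ⅙ + R (t(R, f) = (R + f) + (⅙ - f) = ⅙ + R)
D(p) = (1 + p)²
(-708 + ((-102 - 234) + 84))*D(t(6, -1)) + 462 = (-708 + ((-102 - 234) + 84))*(1 + (⅙ + 6))² + 462 = (-708 + (-336 + 84))*(1 + 37/6)² + 462 = (-708 - 252)*(43/6)² + 462 = -960*1849/36 + 462 = -147920/3 + 462 = -146534/3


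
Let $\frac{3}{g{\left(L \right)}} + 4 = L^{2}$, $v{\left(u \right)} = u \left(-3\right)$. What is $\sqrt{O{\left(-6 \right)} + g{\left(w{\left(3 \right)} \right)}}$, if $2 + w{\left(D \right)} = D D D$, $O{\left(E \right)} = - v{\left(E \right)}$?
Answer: $\frac{5 i \sqrt{3427}}{69} \approx 4.2421 i$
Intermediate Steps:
$v{\left(u \right)} = - 3 u$
$O{\left(E \right)} = 3 E$ ($O{\left(E \right)} = - \left(-3\right) E = 3 E$)
$w{\left(D \right)} = -2 + D^{3}$ ($w{\left(D \right)} = -2 + D D D = -2 + D^{2} D = -2 + D^{3}$)
$g{\left(L \right)} = \frac{3}{-4 + L^{2}}$
$\sqrt{O{\left(-6 \right)} + g{\left(w{\left(3 \right)} \right)}} = \sqrt{3 \left(-6\right) + \frac{3}{-4 + \left(-2 + 3^{3}\right)^{2}}} = \sqrt{-18 + \frac{3}{-4 + \left(-2 + 27\right)^{2}}} = \sqrt{-18 + \frac{3}{-4 + 25^{2}}} = \sqrt{-18 + \frac{3}{-4 + 625}} = \sqrt{-18 + \frac{3}{621}} = \sqrt{-18 + 3 \cdot \frac{1}{621}} = \sqrt{-18 + \frac{1}{207}} = \sqrt{- \frac{3725}{207}} = \frac{5 i \sqrt{3427}}{69}$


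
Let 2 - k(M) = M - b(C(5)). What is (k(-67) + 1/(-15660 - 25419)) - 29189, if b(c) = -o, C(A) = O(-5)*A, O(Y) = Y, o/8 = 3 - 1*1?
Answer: -1196877745/41079 ≈ -29136.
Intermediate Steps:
o = 16 (o = 8*(3 - 1*1) = 8*(3 - 1) = 8*2 = 16)
C(A) = -5*A
b(c) = -16 (b(c) = -1*16 = -16)
k(M) = -14 - M (k(M) = 2 - (M - 1*(-16)) = 2 - (M + 16) = 2 - (16 + M) = 2 + (-16 - M) = -14 - M)
(k(-67) + 1/(-15660 - 25419)) - 29189 = ((-14 - 1*(-67)) + 1/(-15660 - 25419)) - 29189 = ((-14 + 67) + 1/(-41079)) - 29189 = (53 - 1/41079) - 29189 = 2177186/41079 - 29189 = -1196877745/41079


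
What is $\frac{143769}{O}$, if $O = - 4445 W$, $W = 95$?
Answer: $- \frac{143769}{422275} \approx -0.34046$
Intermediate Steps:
$O = -422275$ ($O = \left(-4445\right) 95 = -422275$)
$\frac{143769}{O} = \frac{143769}{-422275} = 143769 \left(- \frac{1}{422275}\right) = - \frac{143769}{422275}$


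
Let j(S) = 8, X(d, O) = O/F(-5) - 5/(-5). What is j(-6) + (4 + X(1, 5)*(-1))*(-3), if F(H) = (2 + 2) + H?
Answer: -16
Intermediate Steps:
F(H) = 4 + H
X(d, O) = 1 - O (X(d, O) = O/(4 - 5) - 5/(-5) = O/(-1) - 5*(-1/5) = O*(-1) + 1 = -O + 1 = 1 - O)
j(-6) + (4 + X(1, 5)*(-1))*(-3) = 8 + (4 + (1 - 1*5)*(-1))*(-3) = 8 + (4 + (1 - 5)*(-1))*(-3) = 8 + (4 - 4*(-1))*(-3) = 8 + (4 + 4)*(-3) = 8 + 8*(-3) = 8 - 24 = -16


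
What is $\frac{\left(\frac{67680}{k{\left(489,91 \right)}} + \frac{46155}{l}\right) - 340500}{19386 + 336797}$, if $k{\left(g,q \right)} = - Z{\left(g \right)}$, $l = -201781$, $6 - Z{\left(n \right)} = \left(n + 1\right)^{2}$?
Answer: $- \frac{8247999574733745}{8627893365970381} \approx -0.95597$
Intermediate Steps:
$Z{\left(n \right)} = 6 - \left(1 + n\right)^{2}$ ($Z{\left(n \right)} = 6 - \left(n + 1\right)^{2} = 6 - \left(1 + n\right)^{2}$)
$k{\left(g,q \right)} = -6 + \left(1 + g\right)^{2}$ ($k{\left(g,q \right)} = - (6 - \left(1 + g\right)^{2}) = -6 + \left(1 + g\right)^{2}$)
$\frac{\left(\frac{67680}{k{\left(489,91 \right)}} + \frac{46155}{l}\right) - 340500}{19386 + 336797} = \frac{\left(\frac{67680}{-6 + \left(1 + 489\right)^{2}} + \frac{46155}{-201781}\right) - 340500}{19386 + 336797} = \frac{\left(\frac{67680}{-6 + 490^{2}} + 46155 \left(- \frac{1}{201781}\right)\right) - 340500}{356183} = \left(\left(\frac{67680}{-6 + 240100} - \frac{46155}{201781}\right) - 340500\right) \frac{1}{356183} = \left(\left(\frac{67680}{240094} - \frac{46155}{201781}\right) - 340500\right) \frac{1}{356183} = \left(\left(67680 \cdot \frac{1}{240094} - \frac{46155}{201781}\right) - 340500\right) \frac{1}{356183} = \left(\left(\frac{33840}{120047} - \frac{46155}{201781}\right) - 340500\right) \frac{1}{356183} = \left(\frac{1287499755}{24223203707} - 340500\right) \frac{1}{356183} = \left(- \frac{8247999574733745}{24223203707}\right) \frac{1}{356183} = - \frac{8247999574733745}{8627893365970381}$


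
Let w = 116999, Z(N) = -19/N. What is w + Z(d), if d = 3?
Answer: 350978/3 ≈ 1.1699e+5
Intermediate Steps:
w + Z(d) = 116999 - 19/3 = 350978/3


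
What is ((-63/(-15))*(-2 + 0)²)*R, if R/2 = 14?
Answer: 2352/5 ≈ 470.40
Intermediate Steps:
R = 28 (R = 2*14 = 28)
((-63/(-15))*(-2 + 0)²)*R = ((-63/(-15))*(-2 + 0)²)*28 = (-63*(-1/15)*(-2)²)*28 = ((21/5)*4)*28 = (84/5)*28 = 2352/5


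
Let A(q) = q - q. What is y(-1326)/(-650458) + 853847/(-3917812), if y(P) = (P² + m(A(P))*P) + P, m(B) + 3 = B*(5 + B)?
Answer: -3727188230731/1274186078948 ≈ -2.9252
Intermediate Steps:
A(q) = 0
m(B) = -3 + B*(5 + B)
y(P) = P² - 2*P (y(P) = (P² + (-3 + 0² + 5*0)*P) + P = (P² + (-3 + 0 + 0)*P) + P = (P² - 3*P) + P = P² - 2*P)
y(-1326)/(-650458) + 853847/(-3917812) = -1326*(-2 - 1326)/(-650458) + 853847/(-3917812) = -1326*(-1328)*(-1/650458) + 853847*(-1/3917812) = 1760928*(-1/650458) - 853847/3917812 = -880464/325229 - 853847/3917812 = -3727188230731/1274186078948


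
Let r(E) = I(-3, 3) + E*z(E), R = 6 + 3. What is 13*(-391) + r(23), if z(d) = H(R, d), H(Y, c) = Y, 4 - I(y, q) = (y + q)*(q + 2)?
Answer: -4872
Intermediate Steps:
R = 9
I(y, q) = 4 - (2 + q)*(q + y) (I(y, q) = 4 - (y + q)*(q + 2) = 4 - (q + y)*(2 + q) = 4 - (2 + q)*(q + y))
z(d) = 9
r(E) = 4 + 9*E (r(E) = (4 - 1*3² - 2*3 - 2*(-3) - 1*3*(-3)) + E*9 = (4 - 1*9 - 6 + 6 + 9) + 9*E = (4 - 9 - 6 + 6 + 9) + 9*E = 4 + 9*E)
13*(-391) + r(23) = 13*(-391) + (4 + 9*23) = -5083 + (4 + 207) = -5083 + 211 = -4872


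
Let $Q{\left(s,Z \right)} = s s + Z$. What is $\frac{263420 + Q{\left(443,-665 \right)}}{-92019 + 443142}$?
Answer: $\frac{459004}{351123} \approx 1.3072$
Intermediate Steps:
$Q{\left(s,Z \right)} = Z + s^{2}$ ($Q{\left(s,Z \right)} = s^{2} + Z = Z + s^{2}$)
$\frac{263420 + Q{\left(443,-665 \right)}}{-92019 + 443142} = \frac{263420 - \left(665 - 443^{2}\right)}{-92019 + 443142} = \frac{263420 + \left(-665 + 196249\right)}{351123} = \left(263420 + 195584\right) \frac{1}{351123} = 459004 \cdot \frac{1}{351123} = \frac{459004}{351123}$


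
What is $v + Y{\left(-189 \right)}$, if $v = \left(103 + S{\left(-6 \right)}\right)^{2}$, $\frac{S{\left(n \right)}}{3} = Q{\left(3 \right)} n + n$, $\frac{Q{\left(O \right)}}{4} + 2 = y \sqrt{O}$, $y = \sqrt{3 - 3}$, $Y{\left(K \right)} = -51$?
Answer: $52390$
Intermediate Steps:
$y = 0$ ($y = \sqrt{0} = 0$)
$Q{\left(O \right)} = -8$ ($Q{\left(O \right)} = -8 + 4 \cdot 0 \sqrt{O} = -8 + 4 \cdot 0 = -8 + 0 = -8$)
$S{\left(n \right)} = - 21 n$ ($S{\left(n \right)} = 3 \left(- 8 n + n\right) = 3 \left(- 7 n\right) = - 21 n$)
$v = 52441$ ($v = \left(103 - -126\right)^{2} = \left(103 + 126\right)^{2} = 229^{2} = 52441$)
$v + Y{\left(-189 \right)} = 52441 - 51 = 52390$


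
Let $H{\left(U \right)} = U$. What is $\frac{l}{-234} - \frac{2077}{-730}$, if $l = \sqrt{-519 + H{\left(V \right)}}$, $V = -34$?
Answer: $\frac{2077}{730} - \frac{i \sqrt{553}}{234} \approx 2.8452 - 0.1005 i$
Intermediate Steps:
$l = i \sqrt{553}$ ($l = \sqrt{-519 - 34} = \sqrt{-553} = i \sqrt{553} \approx 23.516 i$)
$\frac{l}{-234} - \frac{2077}{-730} = \frac{i \sqrt{553}}{-234} - \frac{2077}{-730} = i \sqrt{553} \left(- \frac{1}{234}\right) - - \frac{2077}{730} = - \frac{i \sqrt{553}}{234} + \frac{2077}{730} = \frac{2077}{730} - \frac{i \sqrt{553}}{234}$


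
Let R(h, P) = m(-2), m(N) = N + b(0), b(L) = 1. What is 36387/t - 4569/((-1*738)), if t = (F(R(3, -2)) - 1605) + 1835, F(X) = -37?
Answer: 9245141/47478 ≈ 194.72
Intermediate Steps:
m(N) = 1 + N (m(N) = N + 1 = 1 + N)
R(h, P) = -1 (R(h, P) = 1 - 2 = -1)
t = 193 (t = (-37 - 1605) + 1835 = -1642 + 1835 = 193)
36387/t - 4569/((-1*738)) = 36387/193 - 4569/((-1*738)) = 36387*(1/193) - 4569/(-738) = 36387/193 - 4569*(-1/738) = 36387/193 + 1523/246 = 9245141/47478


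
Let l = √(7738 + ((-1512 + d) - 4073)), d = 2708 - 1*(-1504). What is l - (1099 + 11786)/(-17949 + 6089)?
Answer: 2577/2372 + √6365 ≈ 80.867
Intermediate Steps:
d = 4212 (d = 2708 + 1504 = 4212)
l = √6365 (l = √(7738 + ((-1512 + 4212) - 4073)) = √(7738 + (2700 - 4073)) = √(7738 - 1373) = √6365 ≈ 79.781)
l - (1099 + 11786)/(-17949 + 6089) = √6365 - (1099 + 11786)/(-17949 + 6089) = √6365 - 12885/(-11860) = √6365 - 12885*(-1)/11860 = √6365 - 1*(-2577/2372) = √6365 + 2577/2372 = 2577/2372 + √6365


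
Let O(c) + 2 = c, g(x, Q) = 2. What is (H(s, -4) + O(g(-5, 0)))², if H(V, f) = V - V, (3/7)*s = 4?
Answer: 0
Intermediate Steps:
O(c) = -2 + c
s = 28/3 (s = (7/3)*4 = 28/3 ≈ 9.3333)
H(V, f) = 0
(H(s, -4) + O(g(-5, 0)))² = (0 + (-2 + 2))² = (0 + 0)² = 0² = 0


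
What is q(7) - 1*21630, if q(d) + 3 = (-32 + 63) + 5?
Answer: -21597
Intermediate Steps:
q(d) = 33 (q(d) = -3 + ((-32 + 63) + 5) = -3 + (31 + 5) = -3 + 36 = 33)
q(7) - 1*21630 = 33 - 1*21630 = 33 - 21630 = -21597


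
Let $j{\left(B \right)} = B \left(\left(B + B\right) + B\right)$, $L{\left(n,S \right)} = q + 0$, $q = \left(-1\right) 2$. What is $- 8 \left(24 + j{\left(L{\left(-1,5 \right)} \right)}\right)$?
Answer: $-288$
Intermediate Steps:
$q = -2$
$L{\left(n,S \right)} = -2$ ($L{\left(n,S \right)} = -2 + 0 = -2$)
$j{\left(B \right)} = 3 B^{2}$ ($j{\left(B \right)} = B \left(2 B + B\right) = B 3 B = 3 B^{2}$)
$- 8 \left(24 + j{\left(L{\left(-1,5 \right)} \right)}\right) = - 8 \left(24 + 3 \left(-2\right)^{2}\right) = - 8 \left(24 + 3 \cdot 4\right) = - 8 \left(24 + 12\right) = \left(-8\right) 36 = -288$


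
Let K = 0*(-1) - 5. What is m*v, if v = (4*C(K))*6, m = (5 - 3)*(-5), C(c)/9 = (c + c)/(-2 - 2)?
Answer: -5400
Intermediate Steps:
K = -5 (K = 0 - 5 = -5)
C(c) = -9*c/2 (C(c) = 9*((c + c)/(-2 - 2)) = 9*((2*c)/(-4)) = 9*((2*c)*(-1/4)) = 9*(-c/2) = -9*c/2)
m = -10 (m = 2*(-5) = -10)
v = 540 (v = (4*(-9/2*(-5)))*6 = (4*(45/2))*6 = 90*6 = 540)
m*v = -10*540 = -5400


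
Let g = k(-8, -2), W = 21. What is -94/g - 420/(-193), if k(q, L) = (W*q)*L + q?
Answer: 59809/31652 ≈ 1.8896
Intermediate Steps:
k(q, L) = q + 21*L*q (k(q, L) = (21*q)*L + q = 21*L*q + q = q + 21*L*q)
g = 328 (g = -8*(1 + 21*(-2)) = -8*(1 - 42) = -8*(-41) = 328)
-94/g - 420/(-193) = -94/328 - 420/(-193) = -94*1/328 - 420*(-1/193) = -47/164 + 420/193 = 59809/31652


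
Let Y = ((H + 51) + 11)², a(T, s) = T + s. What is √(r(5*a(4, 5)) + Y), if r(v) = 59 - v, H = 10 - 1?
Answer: √5055 ≈ 71.099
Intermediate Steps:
H = 9
Y = 5041 (Y = ((9 + 51) + 11)² = (60 + 11)² = 71² = 5041)
√(r(5*a(4, 5)) + Y) = √((59 - 5*(4 + 5)) + 5041) = √((59 - 5*9) + 5041) = √((59 - 1*45) + 5041) = √((59 - 45) + 5041) = √(14 + 5041) = √5055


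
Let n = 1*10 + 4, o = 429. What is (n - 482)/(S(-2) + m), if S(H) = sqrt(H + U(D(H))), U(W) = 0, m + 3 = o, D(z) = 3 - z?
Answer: -99684/90739 + 234*I*sqrt(2)/90739 ≈ -1.0986 + 0.003647*I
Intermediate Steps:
m = 426 (m = -3 + 429 = 426)
n = 14 (n = 10 + 4 = 14)
S(H) = sqrt(H) (S(H) = sqrt(H + 0) = sqrt(H))
(n - 482)/(S(-2) + m) = (14 - 482)/(sqrt(-2) + 426) = -468/(I*sqrt(2) + 426) = -468/(426 + I*sqrt(2))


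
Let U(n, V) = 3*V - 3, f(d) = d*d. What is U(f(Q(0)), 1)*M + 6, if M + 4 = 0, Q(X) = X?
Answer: 6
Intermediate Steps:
f(d) = d²
U(n, V) = -3 + 3*V
M = -4 (M = -4 + 0 = -4)
U(f(Q(0)), 1)*M + 6 = (-3 + 3*1)*(-4) + 6 = (-3 + 3)*(-4) + 6 = 0*(-4) + 6 = 0 + 6 = 6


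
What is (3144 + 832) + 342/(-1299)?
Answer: 1721494/433 ≈ 3975.7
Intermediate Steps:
(3144 + 832) + 342/(-1299) = 3976 + 342*(-1/1299) = 3976 - 114/433 = 1721494/433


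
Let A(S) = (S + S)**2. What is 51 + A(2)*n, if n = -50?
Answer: -749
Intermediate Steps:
A(S) = 4*S**2 (A(S) = (2*S)**2 = 4*S**2)
51 + A(2)*n = 51 + (4*2**2)*(-50) = 51 + (4*4)*(-50) = 51 + 16*(-50) = 51 - 800 = -749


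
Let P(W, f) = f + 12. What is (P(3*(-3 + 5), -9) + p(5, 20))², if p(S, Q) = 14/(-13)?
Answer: 625/169 ≈ 3.6982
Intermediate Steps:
P(W, f) = 12 + f
p(S, Q) = -14/13 (p(S, Q) = 14*(-1/13) = -14/13)
(P(3*(-3 + 5), -9) + p(5, 20))² = ((12 - 9) - 14/13)² = (3 - 14/13)² = (25/13)² = 625/169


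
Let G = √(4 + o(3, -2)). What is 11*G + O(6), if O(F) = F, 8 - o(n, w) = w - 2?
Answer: 50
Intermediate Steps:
o(n, w) = 10 - w (o(n, w) = 8 - (w - 2) = 8 - (-2 + w) = 8 + (2 - w) = 10 - w)
G = 4 (G = √(4 + (10 - 1*(-2))) = √(4 + (10 + 2)) = √(4 + 12) = √16 = 4)
11*G + O(6) = 11*4 + 6 = 44 + 6 = 50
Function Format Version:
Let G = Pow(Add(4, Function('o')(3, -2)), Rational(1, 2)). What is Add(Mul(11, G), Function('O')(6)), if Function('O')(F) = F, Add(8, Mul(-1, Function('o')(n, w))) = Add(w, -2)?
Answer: 50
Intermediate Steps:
Function('o')(n, w) = Add(10, Mul(-1, w)) (Function('o')(n, w) = Add(8, Mul(-1, Add(w, -2))) = Add(8, Mul(-1, Add(-2, w))) = Add(8, Add(2, Mul(-1, w))) = Add(10, Mul(-1, w)))
G = 4 (G = Pow(Add(4, Add(10, Mul(-1, -2))), Rational(1, 2)) = Pow(Add(4, Add(10, 2)), Rational(1, 2)) = Pow(Add(4, 12), Rational(1, 2)) = Pow(16, Rational(1, 2)) = 4)
Add(Mul(11, G), Function('O')(6)) = Add(Mul(11, 4), 6) = Add(44, 6) = 50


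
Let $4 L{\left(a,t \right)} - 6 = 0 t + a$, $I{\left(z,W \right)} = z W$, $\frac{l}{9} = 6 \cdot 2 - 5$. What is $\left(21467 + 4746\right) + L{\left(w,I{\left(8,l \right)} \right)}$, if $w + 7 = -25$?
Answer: $\frac{52413}{2} \approx 26207.0$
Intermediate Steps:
$w = -32$ ($w = -7 - 25 = -32$)
$l = 63$ ($l = 9 \left(6 \cdot 2 - 5\right) = 9 \left(12 - 5\right) = 9 \cdot 7 = 63$)
$I{\left(z,W \right)} = W z$
$L{\left(a,t \right)} = \frac{3}{2} + \frac{a}{4}$ ($L{\left(a,t \right)} = \frac{3}{2} + \frac{0 t + a}{4} = \frac{3}{2} + \frac{0 + a}{4} = \frac{3}{2} + \frac{a}{4}$)
$\left(21467 + 4746\right) + L{\left(w,I{\left(8,l \right)} \right)} = \left(21467 + 4746\right) + \left(\frac{3}{2} + \frac{1}{4} \left(-32\right)\right) = 26213 + \left(\frac{3}{2} - 8\right) = 26213 - \frac{13}{2} = \frac{52413}{2}$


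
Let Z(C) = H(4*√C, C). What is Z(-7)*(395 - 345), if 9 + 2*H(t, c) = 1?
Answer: -200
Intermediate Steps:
H(t, c) = -4 (H(t, c) = -9/2 + (½)*1 = -9/2 + ½ = -4)
Z(C) = -4
Z(-7)*(395 - 345) = -4*(395 - 345) = -4*50 = -200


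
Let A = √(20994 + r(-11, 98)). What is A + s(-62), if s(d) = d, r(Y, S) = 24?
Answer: -62 + √21018 ≈ 82.976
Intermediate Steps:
A = √21018 (A = √(20994 + 24) = √21018 ≈ 144.98)
A + s(-62) = √21018 - 62 = -62 + √21018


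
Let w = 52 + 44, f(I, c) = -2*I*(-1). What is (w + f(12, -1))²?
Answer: 14400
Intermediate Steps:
f(I, c) = 2*I
w = 96
(w + f(12, -1))² = (96 + 2*12)² = (96 + 24)² = 120² = 14400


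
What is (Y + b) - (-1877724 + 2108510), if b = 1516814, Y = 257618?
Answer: 1543646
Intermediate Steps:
(Y + b) - (-1877724 + 2108510) = (257618 + 1516814) - (-1877724 + 2108510) = 1774432 - 1*230786 = 1774432 - 230786 = 1543646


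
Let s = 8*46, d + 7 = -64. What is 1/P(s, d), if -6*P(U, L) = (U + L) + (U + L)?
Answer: -1/99 ≈ -0.010101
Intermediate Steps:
d = -71 (d = -7 - 64 = -71)
s = 368
P(U, L) = -L/3 - U/3 (P(U, L) = -((U + L) + (U + L))/6 = -((L + U) + (L + U))/6 = -(2*L + 2*U)/6 = -L/3 - U/3)
1/P(s, d) = 1/(-⅓*(-71) - ⅓*368) = 1/(71/3 - 368/3) = 1/(-99) = -1/99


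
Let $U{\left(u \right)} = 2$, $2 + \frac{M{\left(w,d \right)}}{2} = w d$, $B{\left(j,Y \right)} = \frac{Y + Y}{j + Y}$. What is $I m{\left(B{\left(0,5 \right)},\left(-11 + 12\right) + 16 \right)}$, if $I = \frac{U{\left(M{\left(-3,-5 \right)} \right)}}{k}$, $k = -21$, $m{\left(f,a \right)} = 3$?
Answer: $- \frac{2}{7} \approx -0.28571$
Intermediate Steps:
$B{\left(j,Y \right)} = \frac{2 Y}{Y + j}$
$M{\left(w,d \right)} = -4 + 2 d w$ ($M{\left(w,d \right)} = -4 + 2 w d = -4 + 2 d w$)
$I = - \frac{2}{21}$ ($I = \frac{2}{-21} = 2 \left(- \frac{1}{21}\right) = - \frac{2}{21} \approx -0.095238$)
$I m{\left(B{\left(0,5 \right)},\left(-11 + 12\right) + 16 \right)} = \left(- \frac{2}{21}\right) 3 = - \frac{2}{7}$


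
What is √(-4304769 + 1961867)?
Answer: I*√2342902 ≈ 1530.7*I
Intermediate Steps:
√(-4304769 + 1961867) = √(-2342902) = I*√2342902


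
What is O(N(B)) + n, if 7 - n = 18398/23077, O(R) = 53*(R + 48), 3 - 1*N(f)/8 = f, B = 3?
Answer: 58851029/23077 ≈ 2550.2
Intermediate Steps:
N(f) = 24 - 8*f
O(R) = 2544 + 53*R (O(R) = 53*(48 + R) = 2544 + 53*R)
n = 143141/23077 (n = 7 - 18398/23077 = 143141/23077 ≈ 6.2028)
O(N(B)) + n = (2544 + 53*(24 - 8*3)) + 143141/23077 = (2544 + 53*(24 - 24)) + 143141/23077 = (2544 + 53*0) + 143141/23077 = (2544 + 0) + 143141/23077 = 2544 + 143141/23077 = 58851029/23077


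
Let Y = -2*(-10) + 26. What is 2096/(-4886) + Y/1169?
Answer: -158962/407981 ≈ -0.38963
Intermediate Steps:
Y = 46 (Y = 20 + 26 = 46)
2096/(-4886) + Y/1169 = 2096/(-4886) + 46/1169 = 2096*(-1/4886) + 46*(1/1169) = -1048/2443 + 46/1169 = -158962/407981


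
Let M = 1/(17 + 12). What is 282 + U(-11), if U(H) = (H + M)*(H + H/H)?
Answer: 11358/29 ≈ 391.66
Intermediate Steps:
M = 1/29 ≈ 0.034483
U(H) = (1 + H)*(1/29 + H) (U(H) = (H + 1/29)*(H + H/H) = (1/29 + H)*(H + 1) = (1/29 + H)*(1 + H) = (1 + H)*(1/29 + H))
282 + U(-11) = 282 + (1/29 + (-11)**2 + (30/29)*(-11)) = 282 + (1/29 + 121 - 330/29) = 282 + 3180/29 = 11358/29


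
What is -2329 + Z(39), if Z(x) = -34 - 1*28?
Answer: -2391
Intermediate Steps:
Z(x) = -62 (Z(x) = -34 - 28 = -62)
-2329 + Z(39) = -2329 - 62 = -2391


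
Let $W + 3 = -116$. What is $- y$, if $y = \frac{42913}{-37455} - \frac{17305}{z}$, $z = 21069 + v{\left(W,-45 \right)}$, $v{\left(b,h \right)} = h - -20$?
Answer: $\frac{1551219947}{788203020} \approx 1.968$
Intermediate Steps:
$W = -119$ ($W = -3 - 116 = -119$)
$v{\left(b,h \right)} = 20 + h$ ($v{\left(b,h \right)} = h + 20 = 20 + h$)
$z = 21044$ ($z = 21069 + \left(20 - 45\right) = 21069 - 25 = 21044$)
$y = - \frac{1551219947}{788203020}$ ($y = \frac{42913}{-37455} - \frac{17305}{21044} = 42913 \left(- \frac{1}{37455}\right) - \frac{17305}{21044} = - \frac{42913}{37455} - \frac{17305}{21044} = - \frac{1551219947}{788203020} \approx -1.968$)
$- y = \left(-1\right) \left(- \frac{1551219947}{788203020}\right) = \frac{1551219947}{788203020}$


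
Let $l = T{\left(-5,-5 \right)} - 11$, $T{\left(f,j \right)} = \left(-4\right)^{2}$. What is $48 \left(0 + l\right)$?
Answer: $240$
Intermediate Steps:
$T{\left(f,j \right)} = 16$
$l = 5$ ($l = 16 - 11 = 5$)
$48 \left(0 + l\right) = 48 \left(0 + 5\right) = 48 \cdot 5 = 240$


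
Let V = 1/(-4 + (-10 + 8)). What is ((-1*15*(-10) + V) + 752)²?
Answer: 29278921/36 ≈ 8.1330e+5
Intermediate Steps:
V = -⅙ (V = 1/(-4 - 2) = 1/(-6) = -⅙ ≈ -0.16667)
((-1*15*(-10) + V) + 752)² = ((-1*15*(-10) - ⅙) + 752)² = ((-15*(-10) - ⅙) + 752)² = ((150 - ⅙) + 752)² = (899/6 + 752)² = (5411/6)² = 29278921/36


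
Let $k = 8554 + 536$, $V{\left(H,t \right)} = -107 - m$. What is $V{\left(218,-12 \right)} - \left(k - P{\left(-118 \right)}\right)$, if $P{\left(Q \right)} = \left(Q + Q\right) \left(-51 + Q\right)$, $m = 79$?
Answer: $30608$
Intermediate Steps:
$P{\left(Q \right)} = 2 Q \left(-51 + Q\right)$
$V{\left(H,t \right)} = -186$ ($V{\left(H,t \right)} = -107 - 79 = -186$)
$k = 9090$
$V{\left(218,-12 \right)} - \left(k - P{\left(-118 \right)}\right) = -186 - \left(9090 - 2 \left(-118\right) \left(-51 - 118\right)\right) = -186 - \left(9090 - 2 \left(-118\right) \left(-169\right)\right) = -186 - \left(9090 - 39884\right) = -186 - -30794 = -186 + 30794 = 30608$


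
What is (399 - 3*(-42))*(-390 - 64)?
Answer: -238350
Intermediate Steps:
(399 - 3*(-42))*(-390 - 64) = (399 + 126)*(-454) = 525*(-454) = -238350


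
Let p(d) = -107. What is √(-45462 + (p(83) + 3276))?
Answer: I*√42293 ≈ 205.65*I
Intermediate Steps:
√(-45462 + (p(83) + 3276)) = √(-45462 + (-107 + 3276)) = √(-45462 + 3169) = √(-42293) = I*√42293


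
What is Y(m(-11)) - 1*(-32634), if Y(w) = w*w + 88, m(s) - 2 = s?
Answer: 32803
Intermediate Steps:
m(s) = 2 + s
Y(w) = 88 + w² (Y(w) = w² + 88 = 88 + w²)
Y(m(-11)) - 1*(-32634) = (88 + (2 - 11)²) - 1*(-32634) = (88 + (-9)²) + 32634 = (88 + 81) + 32634 = 169 + 32634 = 32803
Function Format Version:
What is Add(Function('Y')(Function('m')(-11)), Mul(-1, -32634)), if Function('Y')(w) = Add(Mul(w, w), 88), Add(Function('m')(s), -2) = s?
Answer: 32803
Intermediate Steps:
Function('m')(s) = Add(2, s)
Function('Y')(w) = Add(88, Pow(w, 2)) (Function('Y')(w) = Add(Pow(w, 2), 88) = Add(88, Pow(w, 2)))
Add(Function('Y')(Function('m')(-11)), Mul(-1, -32634)) = Add(Add(88, Pow(Add(2, -11), 2)), Mul(-1, -32634)) = Add(Add(88, Pow(-9, 2)), 32634) = Add(Add(88, 81), 32634) = Add(169, 32634) = 32803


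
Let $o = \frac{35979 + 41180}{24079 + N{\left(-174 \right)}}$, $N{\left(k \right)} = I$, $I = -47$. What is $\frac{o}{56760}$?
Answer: $\frac{77159}{1364056320} \approx 5.6566 \cdot 10^{-5}$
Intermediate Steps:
$N{\left(k \right)} = -47$
$o = \frac{77159}{24032}$ ($o = \frac{35979 + 41180}{24079 - 47} = \frac{77159}{24032} \approx 3.2107$)
$\frac{o}{56760} = \frac{77159}{24032 \cdot 56760} = \frac{77159}{24032} \cdot \frac{1}{56760} = \frac{77159}{1364056320}$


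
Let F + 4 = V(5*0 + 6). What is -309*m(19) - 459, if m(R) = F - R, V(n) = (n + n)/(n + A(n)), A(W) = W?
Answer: 6339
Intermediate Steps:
V(n) = 1 (V(n) = (n + n)/(n + n) = (2*n)/((2*n)) = (2*n)*(1/(2*n)) = 1)
F = -3 (F = -4 + 1 = -3)
m(R) = -3 - R
-309*m(19) - 459 = -309*(-3 - 1*19) - 459 = -309*(-3 - 19) - 459 = -309*(-22) - 459 = 6798 - 459 = 6339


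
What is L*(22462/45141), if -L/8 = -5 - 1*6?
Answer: 1976656/45141 ≈ 43.788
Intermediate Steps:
L = 88 (L = -8*(-5 - 1*6) = -8*(-5 - 6) = -8*(-11) = 88)
L*(22462/45141) = 88*(22462/45141) = 1976656/45141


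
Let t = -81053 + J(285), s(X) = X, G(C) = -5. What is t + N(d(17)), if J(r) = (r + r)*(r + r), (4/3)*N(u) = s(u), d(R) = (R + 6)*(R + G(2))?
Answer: 244054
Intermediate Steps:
d(R) = (-5 + R)*(6 + R) (d(R) = (R + 6)*(R - 5) = (6 + R)*(-5 + R) = (-5 + R)*(6 + R))
N(u) = 3*u/4
J(r) = 4*r**2 (J(r) = (2*r)*(2*r) = 4*r**2)
t = 243847 (t = -81053 + 4*285**2 = -81053 + 4*81225 = -81053 + 324900 = 243847)
t + N(d(17)) = 243847 + 3*(-30 + 17 + 17**2)/4 = 243847 + 3*(-30 + 17 + 289)/4 = 243847 + (3/4)*276 = 243847 + 207 = 244054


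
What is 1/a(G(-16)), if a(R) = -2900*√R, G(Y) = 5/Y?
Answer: I*√5/3625 ≈ 0.00061685*I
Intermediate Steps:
1/a(G(-16)) = 1/(-2900*√5*(I/4)) = 1/(-2900*I*√5/4) = 1/(-725*I*√5) = I*√5/3625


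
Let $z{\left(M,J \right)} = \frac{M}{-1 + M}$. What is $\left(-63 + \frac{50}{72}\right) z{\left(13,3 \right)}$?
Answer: $- \frac{29159}{432} \approx -67.498$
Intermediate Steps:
$z{\left(M,J \right)} = \frac{M}{-1 + M}$
$\left(-63 + \frac{50}{72}\right) z{\left(13,3 \right)} = \left(-63 + \frac{50}{72}\right) \frac{13}{-1 + 13} = \left(-63 + 50 \cdot \frac{1}{72}\right) \frac{13}{12} = \left(-63 + \frac{25}{36}\right) 13 \cdot \frac{1}{12} = \left(- \frac{2243}{36}\right) \frac{13}{12} = - \frac{29159}{432}$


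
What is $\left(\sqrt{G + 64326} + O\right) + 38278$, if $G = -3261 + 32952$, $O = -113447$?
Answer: $-75169 + 11 \sqrt{777} \approx -74862.0$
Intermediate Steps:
$G = 29691$
$\left(\sqrt{G + 64326} + O\right) + 38278 = \left(\sqrt{29691 + 64326} - 113447\right) + 38278 = \left(\sqrt{94017} - 113447\right) + 38278 = \left(11 \sqrt{777} - 113447\right) + 38278 = \left(-113447 + 11 \sqrt{777}\right) + 38278 = -75169 + 11 \sqrt{777}$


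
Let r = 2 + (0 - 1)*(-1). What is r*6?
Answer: 18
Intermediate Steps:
r = 3 (r = 2 - 1*(-1) = 2 + 1 = 3)
r*6 = 3*6 = 18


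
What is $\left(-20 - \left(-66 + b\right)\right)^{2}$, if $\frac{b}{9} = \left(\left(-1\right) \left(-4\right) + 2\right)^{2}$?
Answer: $77284$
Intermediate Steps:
$b = 324$ ($b = 9 \left(\left(-1\right) \left(-4\right) + 2\right)^{2} = 9 \left(4 + 2\right)^{2} = 9 \cdot 6^{2} = 9 \cdot 36 = 324$)
$\left(-20 - \left(-66 + b\right)\right)^{2} = \left(-20 + \left(66 - 324\right)\right)^{2} = \left(-20 - 258\right)^{2} = \left(-278\right)^{2} = 77284$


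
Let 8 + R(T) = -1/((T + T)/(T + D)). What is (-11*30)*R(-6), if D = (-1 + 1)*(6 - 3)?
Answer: 2805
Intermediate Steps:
D = 0 (D = 0*3 = 0)
R(T) = -17/2 (R(T) = -8 - 1/((T + T)/(T + 0)) = -8 - 1/((2*T)/T) = -8 - 1/2 = -8 - 1*½ = -8 - ½ = -17/2)
(-11*30)*R(-6) = -11*30*(-17/2) = -330*(-17/2) = 2805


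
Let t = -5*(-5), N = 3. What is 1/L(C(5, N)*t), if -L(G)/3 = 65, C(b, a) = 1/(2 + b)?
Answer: -1/195 ≈ -0.0051282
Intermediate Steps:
t = 25
L(G) = -195 (L(G) = -3*65 = -195)
1/L(C(5, N)*t) = 1/(-195) = -1/195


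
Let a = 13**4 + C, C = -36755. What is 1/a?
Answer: -1/8194 ≈ -0.00012204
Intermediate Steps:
a = -8194 (a = 13**4 - 36755 = 28561 - 36755 = -8194)
1/a = 1/(-8194) = -1/8194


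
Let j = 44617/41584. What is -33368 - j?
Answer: -1387619529/41584 ≈ -33369.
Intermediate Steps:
j = 44617/41584 (j = 44617*(1/41584) = 44617/41584 ≈ 1.0729)
-33368 - j = -33368 - 1*44617/41584 = -33368 - 44617/41584 = -1387619529/41584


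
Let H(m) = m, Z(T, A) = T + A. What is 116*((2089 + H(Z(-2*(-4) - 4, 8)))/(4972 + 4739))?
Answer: 243716/9711 ≈ 25.097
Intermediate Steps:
Z(T, A) = A + T
116*((2089 + H(Z(-2*(-4) - 4, 8)))/(4972 + 4739)) = 116*((2089 + (8 + (-2*(-4) - 4)))/(4972 + 4739)) = 116*((2089 + (8 + (8 - 4)))/9711) = 116*((2089 + (8 + 4))*(1/9711)) = 116*((2089 + 12)*(1/9711)) = 116*(2101*(1/9711)) = 116*(2101/9711) = 243716/9711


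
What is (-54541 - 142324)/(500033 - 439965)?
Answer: -196865/60068 ≈ -3.2774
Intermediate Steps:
(-54541 - 142324)/(500033 - 439965) = -196865/60068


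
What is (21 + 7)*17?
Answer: 476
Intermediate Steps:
(21 + 7)*17 = 28*17 = 476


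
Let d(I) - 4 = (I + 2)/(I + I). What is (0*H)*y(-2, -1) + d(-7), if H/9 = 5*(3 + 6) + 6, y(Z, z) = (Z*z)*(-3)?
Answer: 61/14 ≈ 4.3571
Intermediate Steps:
d(I) = 4 + (2 + I)/(2*I) (d(I) = 4 + (I + 2)/(I + I) = 4 + (2 + I)/((2*I)) = 4 + (2 + I)*(1/(2*I)) = 4 + (2 + I)/(2*I))
y(Z, z) = -3*Z*z
H = 459 (H = 9*(5*(3 + 6) + 6) = 9*(5*9 + 6) = 9*(45 + 6) = 9*51 = 459)
(0*H)*y(-2, -1) + d(-7) = (0*459)*(-3*(-2)*(-1)) + (9/2 + 1/(-7)) = 0*(-6) + (9/2 - ⅐) = 0 + 61/14 = 61/14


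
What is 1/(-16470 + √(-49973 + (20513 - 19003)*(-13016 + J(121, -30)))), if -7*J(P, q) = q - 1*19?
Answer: -5490/96984821 - I*√19693563/290954463 ≈ -5.6607e-5 - 1.5252e-5*I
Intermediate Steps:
J(P, q) = 19/7 - q/7 (J(P, q) = -(q - 1*19)/7 = -(q - 19)/7 = -(-19 + q)/7 = 19/7 - q/7)
1/(-16470 + √(-49973 + (20513 - 19003)*(-13016 + J(121, -30)))) = 1/(-16470 + √(-49973 + (20513 - 19003)*(-13016 + (19/7 - ⅐*(-30))))) = 1/(-16470 + √(-49973 + 1510*(-13016 + (19/7 + 30/7)))) = 1/(-16470 + √(-49973 + 1510*(-13016 + 7))) = 1/(-16470 + √(-49973 + 1510*(-13009))) = 1/(-16470 + √(-49973 - 19643590)) = 1/(-16470 + √(-19693563)) = 1/(-16470 + I*√19693563)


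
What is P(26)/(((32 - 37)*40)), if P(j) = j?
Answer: -13/100 ≈ -0.13000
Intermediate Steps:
P(26)/(((32 - 37)*40)) = 26/(((32 - 37)*40)) = 26/((-5*40)) = 26/(-200) = 26*(-1/200) = -13/100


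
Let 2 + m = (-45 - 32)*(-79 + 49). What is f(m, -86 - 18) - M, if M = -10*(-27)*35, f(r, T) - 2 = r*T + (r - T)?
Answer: -247068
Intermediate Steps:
m = 2308 (m = -2 + (-45 - 32)*(-79 + 49) = -2 - 77*(-30) = -2 + 2310 = 2308)
f(r, T) = 2 + r - T + T*r (f(r, T) = 2 + (r*T + (r - T)) = 2 + (T*r + (r - T)) = 2 + (r - T + T*r) = 2 + r - T + T*r)
M = 9450 (M = 270*35 = 9450)
f(m, -86 - 18) - M = (2 + 2308 - (-86 - 18) + (-86 - 18)*2308) - 1*9450 = (2 + 2308 - 1*(-104) - 104*2308) - 9450 = (2 + 2308 + 104 - 240032) - 9450 = -237618 - 9450 = -247068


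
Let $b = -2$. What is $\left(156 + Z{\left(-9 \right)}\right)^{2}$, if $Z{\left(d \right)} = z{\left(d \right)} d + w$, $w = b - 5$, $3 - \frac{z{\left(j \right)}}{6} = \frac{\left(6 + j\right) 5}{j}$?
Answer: $5929$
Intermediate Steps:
$z{\left(j \right)} = 18 - \frac{6 \left(30 + 5 j\right)}{j}$ ($z{\left(j \right)} = 18 - 6 \frac{\left(6 + j\right) 5}{j} = 18 - 6 \frac{30 + 5 j}{j} = 18 - \frac{6 \left(30 + 5 j\right)}{j}$)
$w = -7$ ($w = -2 - 5 = -7$)
$Z{\left(d \right)} = -7 + d \left(-12 - \frac{180}{d}\right)$ ($Z{\left(d \right)} = \left(-12 - \frac{180}{d}\right) d - 7 = d \left(-12 - \frac{180}{d}\right) - 7 = -7 + d \left(-12 - \frac{180}{d}\right)$)
$\left(156 + Z{\left(-9 \right)}\right)^{2} = \left(156 - 79\right)^{2} = 77^{2} = 5929$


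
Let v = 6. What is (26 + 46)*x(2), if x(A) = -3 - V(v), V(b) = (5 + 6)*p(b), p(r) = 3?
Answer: -2592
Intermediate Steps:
V(b) = 33 (V(b) = (5 + 6)*3 = 11*3 = 33)
x(A) = -36 (x(A) = -3 - 1*33 = -3 - 33 = -36)
(26 + 46)*x(2) = (26 + 46)*(-36) = 72*(-36) = -2592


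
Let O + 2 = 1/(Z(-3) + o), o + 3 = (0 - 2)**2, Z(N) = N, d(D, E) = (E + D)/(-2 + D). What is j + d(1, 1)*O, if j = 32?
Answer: 37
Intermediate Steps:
d(D, E) = (D + E)/(-2 + D)
o = 1 (o = -3 + (0 - 2)**2 = -3 + (-2)**2 = -3 + 4 = 1)
O = -5/2 (O = -2 + 1/(-3 + 1) = -2 + 1/(-2) = -2 - 1/2 = -5/2 ≈ -2.5000)
j + d(1, 1)*O = 32 + ((1 + 1)/(-2 + 1))*(-5/2) = 32 + (2/(-1))*(-5/2) = 32 - 1*2*(-5/2) = 32 - 2*(-5/2) = 32 + 5 = 37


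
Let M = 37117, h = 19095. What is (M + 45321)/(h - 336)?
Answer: 82438/18759 ≈ 4.3946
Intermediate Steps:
(M + 45321)/(h - 336) = (37117 + 45321)/(19095 - 336) = 82438/18759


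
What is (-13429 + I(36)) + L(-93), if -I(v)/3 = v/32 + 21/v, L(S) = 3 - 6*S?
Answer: -102985/8 ≈ -12873.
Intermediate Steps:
I(v) = -63/v - 3*v/32 (I(v) = -3*(v/32 + 21/v) = -3*(21/v + v/32) = -63/v - 3*v/32)
(-13429 + I(36)) + L(-93) = (-13429 + (-63/36 - 3/32*36)) + (3 - 6*(-93)) = (-13429 + (-63*1/36 - 27/8)) + (3 + 558) = (-13429 + (-7/4 - 27/8)) + 561 = (-13429 - 41/8) + 561 = -107473/8 + 561 = -102985/8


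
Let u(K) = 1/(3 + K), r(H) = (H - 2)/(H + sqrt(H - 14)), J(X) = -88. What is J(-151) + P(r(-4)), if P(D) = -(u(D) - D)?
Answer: (-3945*sqrt(2) - 737*I)/(9*(I + 5*sqrt(2))) ≈ -87.553 + 0.80108*I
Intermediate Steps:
r(H) = (-2 + H)/(H + sqrt(-14 + H))
P(D) = D - 1/(3 + D) (P(D) = -(1/(3 + D) - D) = D - 1/(3 + D))
J(-151) + P(r(-4)) = -88 + (-1 + ((-2 - 4)/(-4 + sqrt(-14 - 4)))*(3 + (-2 - 4)/(-4 + sqrt(-14 - 4))))/(3 + (-2 - 4)/(-4 + sqrt(-14 - 4))) = -88 + (-1 + (-6/(-4 + sqrt(-18)))*(3 - 6/(-4 + sqrt(-18))))/(3 - 6/(-4 + sqrt(-18))) = -88 + (-1 + (-6/(-4 + 3*I*sqrt(2)))*(3 - 6/(-4 + 3*I*sqrt(2))))/(3 - 6/(-4 + 3*I*sqrt(2))) = -88 + (-1 - 6*(3 - 6/(-4 + 3*I*sqrt(2)))/(-4 + 3*I*sqrt(2)))/(3 - 6/(-4 + 3*I*sqrt(2)))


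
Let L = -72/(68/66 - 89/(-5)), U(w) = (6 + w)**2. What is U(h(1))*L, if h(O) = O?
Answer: -582120/3107 ≈ -187.36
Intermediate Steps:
L = -11880/3107 (L = -72/(68*(1/66) - 89*(-1/5)) = -72/(34/33 + 89/5) = -72/3107/165 = -72*165/3107 = -11880/3107 ≈ -3.8236)
U(h(1))*L = (6 + 1)**2*(-11880/3107) = 7**2*(-11880/3107) = 49*(-11880/3107) = -582120/3107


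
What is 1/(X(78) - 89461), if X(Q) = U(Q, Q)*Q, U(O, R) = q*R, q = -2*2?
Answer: -1/113797 ≈ -8.7876e-6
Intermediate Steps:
q = -4
U(O, R) = -4*R
X(Q) = -4*Q**2 (X(Q) = (-4*Q)*Q = -4*Q**2)
1/(X(78) - 89461) = 1/(-4*78**2 - 89461) = 1/(-4*6084 - 89461) = 1/(-24336 - 89461) = 1/(-113797) = -1/113797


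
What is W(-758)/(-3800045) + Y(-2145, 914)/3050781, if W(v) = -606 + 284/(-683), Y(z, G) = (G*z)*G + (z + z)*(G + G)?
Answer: -1557056043387343586/2639363591051345 ≈ -589.94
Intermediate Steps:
Y(z, G) = z*G² + 4*G*z (Y(z, G) = z*G² + (2*z)*(2*G) = z*G² + 4*G*z)
W(v) = -414182/683 (W(v) = -606 + 284*(-1/683) = -606 - 284/683 = -414182/683)
W(-758)/(-3800045) + Y(-2145, 914)/3050781 = -414182/683/(-3800045) + (914*(-2145)*(4 + 914))/3050781 = -414182/683*(-1/3800045) + (914*(-2145)*918)*(1/3050781) = 414182/2595430735 - 1799766540*1/3050781 = 414182/2595430735 - 599922180/1016927 = -1557056043387343586/2639363591051345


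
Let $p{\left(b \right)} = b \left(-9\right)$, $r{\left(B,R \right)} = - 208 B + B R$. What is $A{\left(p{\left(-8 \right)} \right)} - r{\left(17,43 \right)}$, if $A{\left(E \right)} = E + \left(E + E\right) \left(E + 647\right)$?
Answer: $106413$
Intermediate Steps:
$p{\left(b \right)} = - 9 b$
$A{\left(E \right)} = E + 2 E \left(647 + E\right)$
$A{\left(p{\left(-8 \right)} \right)} - r{\left(17,43 \right)} = \left(-9\right) \left(-8\right) \left(1295 + 2 \left(\left(-9\right) \left(-8\right)\right)\right) - 17 \left(-208 + 43\right) = 72 \left(1295 + 2 \cdot 72\right) - 17 \left(-165\right) = 72 \left(1295 + 144\right) - -2805 = 72 \cdot 1439 + 2805 = 103608 + 2805 = 106413$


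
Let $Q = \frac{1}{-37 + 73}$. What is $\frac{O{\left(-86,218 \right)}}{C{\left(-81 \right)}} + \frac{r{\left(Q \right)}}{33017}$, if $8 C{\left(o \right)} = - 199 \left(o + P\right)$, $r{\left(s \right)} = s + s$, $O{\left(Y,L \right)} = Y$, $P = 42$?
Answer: $- \frac{136291589}{1537469622} \approx -0.088647$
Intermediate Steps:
$Q = \frac{1}{36} \approx 0.027778$
$r{\left(s \right)} = 2 s$
$C{\left(o \right)} = - \frac{4179}{4} - \frac{199 o}{8}$ ($C{\left(o \right)} = \frac{\left(-199\right) \left(o + 42\right)}{8} = \frac{\left(-199\right) \left(42 + o\right)}{8} = \frac{-8358 - 199 o}{8} = - \frac{4179}{4} - \frac{199 o}{8}$)
$\frac{O{\left(-86,218 \right)}}{C{\left(-81 \right)}} + \frac{r{\left(Q \right)}}{33017} = - \frac{86}{- \frac{4179}{4} - - \frac{16119}{8}} + \frac{2 \cdot \frac{1}{36}}{33017} = - \frac{86}{- \frac{4179}{4} + \frac{16119}{8}} + \frac{1}{18} \cdot \frac{1}{33017} = - \frac{86}{\frac{7761}{8}} + \frac{1}{594306} = \left(-86\right) \frac{8}{7761} + \frac{1}{594306} = - \frac{688}{7761} + \frac{1}{594306} = - \frac{136291589}{1537469622}$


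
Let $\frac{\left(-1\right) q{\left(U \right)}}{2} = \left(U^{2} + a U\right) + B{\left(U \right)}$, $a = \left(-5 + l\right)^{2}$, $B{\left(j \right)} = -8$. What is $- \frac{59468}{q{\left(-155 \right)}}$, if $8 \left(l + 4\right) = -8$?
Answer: $\frac{29734}{8517} \approx 3.4911$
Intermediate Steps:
$l = -5$ ($l = -4 + \frac{1}{8} \left(-8\right) = -4 - 1 = -5$)
$a = 100$ ($a = \left(-5 - 5\right)^{2} = \left(-10\right)^{2} = 100$)
$q{\left(U \right)} = 16 - 200 U - 2 U^{2}$ ($q{\left(U \right)} = - 2 \left(\left(U^{2} + 100 U\right) - 8\right) = - 2 \left(-8 + U^{2} + 100 U\right) = 16 - 200 U - 2 U^{2}$)
$- \frac{59468}{q{\left(-155 \right)}} = - \frac{59468}{16 - -31000 - 2 \left(-155\right)^{2}} = - \frac{59468}{16 + 31000 - 48050} = - \frac{59468}{-17034} = \left(-59468\right) \left(- \frac{1}{17034}\right) = \frac{29734}{8517}$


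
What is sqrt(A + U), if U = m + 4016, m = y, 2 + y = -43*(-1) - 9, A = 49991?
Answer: sqrt(54039) ≈ 232.46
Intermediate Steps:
y = 32 (y = -2 + (-43*(-1) - 9) = -2 + (43 - 9) = -2 + 34 = 32)
m = 32
U = 4048 (U = 32 + 4016 = 4048)
sqrt(A + U) = sqrt(49991 + 4048) = sqrt(54039)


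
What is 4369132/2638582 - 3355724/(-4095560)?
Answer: 3343549399661/1350808861990 ≈ 2.4752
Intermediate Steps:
4369132/2638582 - 3355724/(-4095560) = 4369132*(1/2638582) - 3355724*(-1/4095560) = 2184566/1319291 + 838931/1023890 = 3343549399661/1350808861990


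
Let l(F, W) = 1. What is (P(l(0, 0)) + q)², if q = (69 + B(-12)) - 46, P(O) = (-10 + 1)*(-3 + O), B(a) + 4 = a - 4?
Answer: 441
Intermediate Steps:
B(a) = -8 + a (B(a) = -4 + (a - 4) = -4 + (-4 + a) = -8 + a)
P(O) = 27 - 9*O (P(O) = -9*(-3 + O) = 27 - 9*O)
q = 3 (q = (69 + (-8 - 12)) - 46 = (69 - 20) - 46 = 49 - 46 = 3)
(P(l(0, 0)) + q)² = ((27 - 9*1) + 3)² = ((27 - 9) + 3)² = (18 + 3)² = 21² = 441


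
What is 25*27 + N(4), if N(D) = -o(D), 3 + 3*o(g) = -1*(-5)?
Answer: 2023/3 ≈ 674.33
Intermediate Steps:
o(g) = ⅔ (o(g) = -1 + (-1*(-5))/3 = -1 + (⅓)*5 = -1 + 5/3 = ⅔)
N(D) = -⅔ (N(D) = -1*⅔ = -⅔)
25*27 + N(4) = 25*27 - ⅔ = 675 - ⅔ = 2023/3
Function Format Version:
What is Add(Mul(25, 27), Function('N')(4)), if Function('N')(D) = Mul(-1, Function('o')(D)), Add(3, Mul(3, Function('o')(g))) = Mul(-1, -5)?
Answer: Rational(2023, 3) ≈ 674.33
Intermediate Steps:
Function('o')(g) = Rational(2, 3) (Function('o')(g) = Add(-1, Mul(Rational(1, 3), Mul(-1, -5))) = Add(-1, Mul(Rational(1, 3), 5)) = Add(-1, Rational(5, 3)) = Rational(2, 3))
Function('N')(D) = Rational(-2, 3) (Function('N')(D) = Mul(-1, Rational(2, 3)) = Rational(-2, 3))
Add(Mul(25, 27), Function('N')(4)) = Add(Mul(25, 27), Rational(-2, 3)) = Add(675, Rational(-2, 3)) = Rational(2023, 3)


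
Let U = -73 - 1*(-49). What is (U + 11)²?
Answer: 169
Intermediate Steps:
U = -24 (U = -73 + 49 = -24)
(U + 11)² = (-24 + 11)² = (-13)² = 169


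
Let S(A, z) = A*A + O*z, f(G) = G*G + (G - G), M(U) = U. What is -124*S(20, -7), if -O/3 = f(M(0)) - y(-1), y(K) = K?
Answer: -52204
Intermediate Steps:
f(G) = G**2 (f(G) = G**2 + 0 = G**2)
O = -3 (O = -3*(0**2 - 1*(-1)) = -3*(0 + 1) = -3*1 = -3)
S(A, z) = A**2 - 3*z (S(A, z) = A*A - 3*z = A**2 - 3*z)
-124*S(20, -7) = -124*(20**2 - 3*(-7)) = -124*(400 + 21) = -124*421 = -52204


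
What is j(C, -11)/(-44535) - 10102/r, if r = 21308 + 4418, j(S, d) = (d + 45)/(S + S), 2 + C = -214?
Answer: -48588178889/123736400280 ≈ -0.39267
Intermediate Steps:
C = -216 (C = -2 - 214 = -216)
j(S, d) = (45 + d)/(2*S) (j(S, d) = (45 + d)/((2*S)) = (45 + d)*(1/(2*S)) = (45 + d)/(2*S))
r = 25726
j(C, -11)/(-44535) - 10102/r = ((½)*(45 - 11)/(-216))/(-44535) - 10102/25726 = ((½)*(-1/216)*34)*(-1/44535) - 10102*1/25726 = -17/216*(-1/44535) - 5051/12863 = 17/9619560 - 5051/12863 = -48588178889/123736400280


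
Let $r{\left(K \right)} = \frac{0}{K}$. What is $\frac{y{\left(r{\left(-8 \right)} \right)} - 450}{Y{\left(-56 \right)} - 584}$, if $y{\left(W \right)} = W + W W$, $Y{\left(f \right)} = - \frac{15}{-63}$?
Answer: $\frac{9450}{12259} \approx 0.77086$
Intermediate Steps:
$r{\left(K \right)} = 0$
$Y{\left(f \right)} = \frac{5}{21}$ ($Y{\left(f \right)} = \left(-15\right) \left(- \frac{1}{63}\right) = \frac{5}{21}$)
$y{\left(W \right)} = W + W^{2}$
$\frac{y{\left(r{\left(-8 \right)} \right)} - 450}{Y{\left(-56 \right)} - 584} = \frac{0 \left(1 + 0\right) - 450}{\frac{5}{21} - 584} = \frac{0 \cdot 1 - 450}{- \frac{12259}{21}} = \left(0 - 450\right) \left(- \frac{21}{12259}\right) = \left(-450\right) \left(- \frac{21}{12259}\right) = \frac{9450}{12259}$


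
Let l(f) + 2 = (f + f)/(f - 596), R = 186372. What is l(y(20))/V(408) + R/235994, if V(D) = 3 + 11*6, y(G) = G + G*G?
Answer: 11261345/16283586 ≈ 0.69158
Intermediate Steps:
y(G) = G + G²
V(D) = 69 (V(D) = 3 + 66 = 69)
l(f) = -2 + 2*f/(-596 + f) (l(f) = -2 + (f + f)/(f - 596) = -2 + (2*f)/(-596 + f) = -2 + 2*f/(-596 + f))
l(y(20))/V(408) + R/235994 = (1192/(-596 + 20*(1 + 20)))/69 + 186372/235994 = (1192/(-596 + 20*21))*(1/69) + 186372*(1/235994) = (1192/(-596 + 420))*(1/69) + 93186/117997 = (1192/(-176))*(1/69) + 93186/117997 = (1192*(-1/176))*(1/69) + 93186/117997 = -149/22*1/69 + 93186/117997 = -149/1518 + 93186/117997 = 11261345/16283586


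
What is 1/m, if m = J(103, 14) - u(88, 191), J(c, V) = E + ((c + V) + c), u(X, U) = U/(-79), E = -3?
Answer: 79/17334 ≈ 0.0045575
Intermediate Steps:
u(X, U) = -U/79 (u(X, U) = U*(-1/79) = -U/79)
J(c, V) = -3 + V + 2*c (J(c, V) = -3 + ((c + V) + c) = -3 + ((V + c) + c) = -3 + (V + 2*c) = -3 + V + 2*c)
m = 17334/79 (m = (-3 + 14 + 2*103) - (-1)*191/79 = (-3 + 14 + 206) - 1*(-191/79) = 217 + 191/79 = 17334/79 ≈ 219.42)
1/m = 1/(17334/79) = 79/17334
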